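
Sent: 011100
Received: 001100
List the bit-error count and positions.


XOR: 010000

1 error(s) at position(s): 1


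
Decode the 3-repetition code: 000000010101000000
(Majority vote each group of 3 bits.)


Groups: 000, 000, 010, 101, 000, 000
Majority votes: 000100

000100


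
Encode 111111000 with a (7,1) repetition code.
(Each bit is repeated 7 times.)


Each bit -> 7 copies

111111111111111111111111111111111111111111000000000000000000000


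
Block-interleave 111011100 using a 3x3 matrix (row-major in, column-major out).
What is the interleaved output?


Matrix:
  111
  011
  100
Read columns: 101110110

101110110


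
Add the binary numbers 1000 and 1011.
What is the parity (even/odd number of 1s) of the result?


1000 = 8
1011 = 11
Sum = 19 = 10011
1s count = 3

odd parity (3 ones in 10011)


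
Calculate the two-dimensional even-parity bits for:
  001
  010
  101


Row parities: 110
Column parities: 110

Row P: 110, Col P: 110, Corner: 0


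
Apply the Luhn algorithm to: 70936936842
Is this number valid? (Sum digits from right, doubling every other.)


Luhn sum = 61
61 mod 10 = 1

Invalid (Luhn sum mod 10 = 1)


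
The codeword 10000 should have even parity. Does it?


Number of 1s: 1

No, parity error (1 ones)


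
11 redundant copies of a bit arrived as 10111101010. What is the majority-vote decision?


Ones: 7 out of 11
Threshold: 6

1 (7/11 voted 1)


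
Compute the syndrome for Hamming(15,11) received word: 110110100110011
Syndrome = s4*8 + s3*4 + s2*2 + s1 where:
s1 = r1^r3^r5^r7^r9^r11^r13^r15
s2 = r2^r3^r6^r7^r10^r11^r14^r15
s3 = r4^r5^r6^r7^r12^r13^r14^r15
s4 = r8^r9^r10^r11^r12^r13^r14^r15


s1=1, s2=0, s3=1, s4=0

Syndrome = 5 (error at position 5)


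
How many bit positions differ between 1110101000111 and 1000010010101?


XOR: 0110111010010
Count of 1s: 7

7


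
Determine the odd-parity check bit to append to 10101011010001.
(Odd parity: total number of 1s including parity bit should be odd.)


Number of 1s in data: 7
Parity bit: 0

0


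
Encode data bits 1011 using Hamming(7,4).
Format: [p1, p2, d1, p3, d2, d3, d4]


Parity bits: p1=0, p2=1, p3=0

0110011


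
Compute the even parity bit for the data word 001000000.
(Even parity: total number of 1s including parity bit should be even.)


Number of 1s in data: 1
Parity bit: 1

1


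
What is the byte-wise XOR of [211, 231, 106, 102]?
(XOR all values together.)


XOR chain: 211 ^ 231 ^ 106 ^ 102 = 56

56


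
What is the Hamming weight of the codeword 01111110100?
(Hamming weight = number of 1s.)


Counting 1s in 01111110100

7


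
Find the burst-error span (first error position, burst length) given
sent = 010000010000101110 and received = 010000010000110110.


XOR: 000000000000011000

Burst at position 13, length 2


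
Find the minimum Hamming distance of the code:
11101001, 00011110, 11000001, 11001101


Comparing all pairs, minimum distance: 2
Can detect 1 errors, correct 0 errors

2


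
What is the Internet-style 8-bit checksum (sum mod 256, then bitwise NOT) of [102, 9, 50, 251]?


Sum = 412 mod 256 = 156
Complement = 99

99


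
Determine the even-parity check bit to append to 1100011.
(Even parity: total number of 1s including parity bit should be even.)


Number of 1s in data: 4
Parity bit: 0

0


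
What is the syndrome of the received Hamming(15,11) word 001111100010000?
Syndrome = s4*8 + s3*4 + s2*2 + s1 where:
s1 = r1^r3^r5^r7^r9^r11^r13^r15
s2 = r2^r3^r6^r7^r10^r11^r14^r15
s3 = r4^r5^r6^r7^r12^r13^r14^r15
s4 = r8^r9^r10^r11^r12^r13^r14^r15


s1=0, s2=0, s3=0, s4=1

Syndrome = 8 (error at position 8)


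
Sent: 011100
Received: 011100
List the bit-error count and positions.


XOR: 000000

0 errors (received matches sent)


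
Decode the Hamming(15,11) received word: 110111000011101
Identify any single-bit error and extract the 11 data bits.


Syndrome = 1: error at position 1

Data: 01100011101 (corrected bit 1)


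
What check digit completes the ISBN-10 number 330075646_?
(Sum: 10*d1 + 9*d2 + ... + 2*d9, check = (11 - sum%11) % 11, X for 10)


Weighted sum: 172
172 mod 11 = 7

Check digit: 4


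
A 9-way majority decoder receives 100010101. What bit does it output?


Ones: 4 out of 9
Threshold: 5

0 (4/9 voted 1)


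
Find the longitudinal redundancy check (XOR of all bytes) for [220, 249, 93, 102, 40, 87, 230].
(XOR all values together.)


XOR chain: 220 ^ 249 ^ 93 ^ 102 ^ 40 ^ 87 ^ 230 = 135

135


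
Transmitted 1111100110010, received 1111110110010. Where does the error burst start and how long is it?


XOR: 0000010000000

Burst at position 5, length 1


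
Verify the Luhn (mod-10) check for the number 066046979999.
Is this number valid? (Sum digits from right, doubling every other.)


Luhn sum = 75
75 mod 10 = 5

Invalid (Luhn sum mod 10 = 5)


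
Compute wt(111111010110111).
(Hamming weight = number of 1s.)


Counting 1s in 111111010110111

12


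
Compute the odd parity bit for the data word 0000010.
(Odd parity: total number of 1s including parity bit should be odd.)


Number of 1s in data: 1
Parity bit: 0

0


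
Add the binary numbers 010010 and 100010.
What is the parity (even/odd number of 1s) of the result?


010010 = 18
100010 = 34
Sum = 52 = 110100
1s count = 3

odd parity (3 ones in 110100)


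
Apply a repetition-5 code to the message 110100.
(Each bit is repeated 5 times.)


Each bit -> 5 copies

111111111100000111110000000000


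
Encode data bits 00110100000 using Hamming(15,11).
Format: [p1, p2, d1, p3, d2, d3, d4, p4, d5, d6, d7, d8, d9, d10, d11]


Parity bits: p1=1, p2=1, p3=0, p4=1

110001110100000


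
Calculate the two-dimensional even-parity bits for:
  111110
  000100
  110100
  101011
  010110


Row parities: 11101
Column parities: 110011

Row P: 11101, Col P: 110011, Corner: 0


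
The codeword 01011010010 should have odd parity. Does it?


Number of 1s: 5

Yes, parity is correct (5 ones)


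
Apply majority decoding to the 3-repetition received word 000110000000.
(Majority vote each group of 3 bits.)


Groups: 000, 110, 000, 000
Majority votes: 0100

0100


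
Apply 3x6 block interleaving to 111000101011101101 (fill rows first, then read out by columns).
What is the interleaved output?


Matrix:
  111000
  101011
  101101
Read columns: 111100111001010011

111100111001010011


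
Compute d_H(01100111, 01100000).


XOR: 00000111
Count of 1s: 3

3


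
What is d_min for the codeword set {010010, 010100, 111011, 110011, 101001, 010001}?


Comparing all pairs, minimum distance: 1
Can detect 0 errors, correct 0 errors

1


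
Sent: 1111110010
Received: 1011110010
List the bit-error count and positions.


XOR: 0100000000

1 error(s) at position(s): 1


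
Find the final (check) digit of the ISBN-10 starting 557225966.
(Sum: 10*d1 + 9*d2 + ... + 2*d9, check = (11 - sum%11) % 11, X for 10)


Weighted sum: 268
268 mod 11 = 4

Check digit: 7


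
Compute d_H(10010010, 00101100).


XOR: 10111110
Count of 1s: 6

6


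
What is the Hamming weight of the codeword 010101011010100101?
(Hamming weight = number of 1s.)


Counting 1s in 010101011010100101

9


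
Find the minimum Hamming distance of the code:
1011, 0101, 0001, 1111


Comparing all pairs, minimum distance: 1
Can detect 0 errors, correct 0 errors

1


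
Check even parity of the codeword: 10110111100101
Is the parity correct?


Number of 1s: 9

No, parity error (9 ones)


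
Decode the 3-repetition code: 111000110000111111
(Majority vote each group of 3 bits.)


Groups: 111, 000, 110, 000, 111, 111
Majority votes: 101011

101011


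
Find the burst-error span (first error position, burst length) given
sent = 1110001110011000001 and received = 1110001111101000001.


XOR: 0000000001110000000

Burst at position 9, length 3


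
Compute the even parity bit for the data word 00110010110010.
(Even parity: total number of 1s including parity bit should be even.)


Number of 1s in data: 6
Parity bit: 0

0


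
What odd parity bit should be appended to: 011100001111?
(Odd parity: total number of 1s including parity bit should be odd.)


Number of 1s in data: 7
Parity bit: 0

0


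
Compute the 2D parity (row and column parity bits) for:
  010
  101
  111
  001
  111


Row parities: 10111
Column parities: 110

Row P: 10111, Col P: 110, Corner: 0


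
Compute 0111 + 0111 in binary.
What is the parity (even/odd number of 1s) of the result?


0111 = 7
0111 = 7
Sum = 14 = 1110
1s count = 3

odd parity (3 ones in 1110)


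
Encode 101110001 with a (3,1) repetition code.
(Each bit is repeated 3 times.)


Each bit -> 3 copies

111000111111111000000000111


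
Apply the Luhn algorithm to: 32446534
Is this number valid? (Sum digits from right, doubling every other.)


Luhn sum = 38
38 mod 10 = 8

Invalid (Luhn sum mod 10 = 8)


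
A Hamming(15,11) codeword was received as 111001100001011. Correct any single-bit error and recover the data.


Syndrome = 12: error at position 12

Data: 10110000011 (corrected bit 12)


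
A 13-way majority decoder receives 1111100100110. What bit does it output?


Ones: 8 out of 13
Threshold: 7

1 (8/13 voted 1)


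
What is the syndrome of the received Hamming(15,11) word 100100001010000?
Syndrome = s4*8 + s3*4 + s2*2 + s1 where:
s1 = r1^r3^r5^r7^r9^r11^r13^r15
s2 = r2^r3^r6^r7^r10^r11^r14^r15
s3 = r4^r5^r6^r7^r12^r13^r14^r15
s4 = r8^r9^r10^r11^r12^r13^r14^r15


s1=1, s2=1, s3=1, s4=0

Syndrome = 7 (error at position 7)


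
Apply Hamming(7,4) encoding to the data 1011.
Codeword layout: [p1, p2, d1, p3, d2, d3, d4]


Parity bits: p1=0, p2=1, p3=0

0110011


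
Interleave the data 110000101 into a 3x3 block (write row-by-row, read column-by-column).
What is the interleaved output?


Matrix:
  110
  000
  101
Read columns: 101100001

101100001


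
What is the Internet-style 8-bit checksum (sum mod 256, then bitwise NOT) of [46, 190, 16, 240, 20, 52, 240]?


Sum = 804 mod 256 = 36
Complement = 219

219


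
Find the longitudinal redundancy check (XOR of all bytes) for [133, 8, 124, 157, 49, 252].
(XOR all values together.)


XOR chain: 133 ^ 8 ^ 124 ^ 157 ^ 49 ^ 252 = 161

161


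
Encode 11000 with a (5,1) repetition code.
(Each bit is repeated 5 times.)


Each bit -> 5 copies

1111111111000000000000000


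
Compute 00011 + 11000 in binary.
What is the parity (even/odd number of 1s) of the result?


00011 = 3
11000 = 24
Sum = 27 = 11011
1s count = 4

even parity (4 ones in 11011)


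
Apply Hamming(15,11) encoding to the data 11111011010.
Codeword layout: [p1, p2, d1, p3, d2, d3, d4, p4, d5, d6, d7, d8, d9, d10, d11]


Parity bits: p1=1, p2=1, p3=1, p4=0

111111101011010


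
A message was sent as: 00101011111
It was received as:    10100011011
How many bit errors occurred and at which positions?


XOR: 10001000100

3 error(s) at position(s): 0, 4, 8


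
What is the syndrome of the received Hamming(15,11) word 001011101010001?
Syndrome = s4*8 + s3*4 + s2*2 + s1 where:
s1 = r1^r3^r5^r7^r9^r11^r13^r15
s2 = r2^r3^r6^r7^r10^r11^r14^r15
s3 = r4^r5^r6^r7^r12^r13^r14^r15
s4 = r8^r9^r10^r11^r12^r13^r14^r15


s1=0, s2=1, s3=0, s4=1

Syndrome = 10 (error at position 10)


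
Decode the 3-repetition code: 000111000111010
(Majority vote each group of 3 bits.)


Groups: 000, 111, 000, 111, 010
Majority votes: 01010

01010


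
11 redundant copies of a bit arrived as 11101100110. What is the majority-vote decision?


Ones: 7 out of 11
Threshold: 6

1 (7/11 voted 1)


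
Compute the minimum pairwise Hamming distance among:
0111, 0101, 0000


Comparing all pairs, minimum distance: 1
Can detect 0 errors, correct 0 errors

1


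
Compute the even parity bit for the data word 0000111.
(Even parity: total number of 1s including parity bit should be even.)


Number of 1s in data: 3
Parity bit: 1

1


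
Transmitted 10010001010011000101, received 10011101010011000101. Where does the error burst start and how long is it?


XOR: 00001100000000000000

Burst at position 4, length 2


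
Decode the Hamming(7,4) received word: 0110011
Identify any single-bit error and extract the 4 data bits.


Syndrome = 0: no error detected

Data: 1011 (no errors)


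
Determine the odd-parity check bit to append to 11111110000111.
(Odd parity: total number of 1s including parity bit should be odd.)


Number of 1s in data: 10
Parity bit: 1

1


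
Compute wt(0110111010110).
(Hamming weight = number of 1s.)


Counting 1s in 0110111010110

8


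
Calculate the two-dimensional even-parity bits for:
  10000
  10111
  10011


Row parities: 101
Column parities: 10100

Row P: 101, Col P: 10100, Corner: 0


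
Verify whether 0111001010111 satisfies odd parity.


Number of 1s: 8

No, parity error (8 ones)


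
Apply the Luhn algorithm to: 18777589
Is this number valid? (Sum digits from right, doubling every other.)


Luhn sum = 48
48 mod 10 = 8

Invalid (Luhn sum mod 10 = 8)


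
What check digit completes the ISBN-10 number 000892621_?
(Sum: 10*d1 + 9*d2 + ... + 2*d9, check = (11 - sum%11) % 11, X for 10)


Weighted sum: 152
152 mod 11 = 9

Check digit: 2


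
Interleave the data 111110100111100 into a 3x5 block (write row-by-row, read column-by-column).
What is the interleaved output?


Matrix:
  11111
  01001
  11100
Read columns: 101111101100110

101111101100110


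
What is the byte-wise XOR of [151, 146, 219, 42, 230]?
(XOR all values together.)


XOR chain: 151 ^ 146 ^ 219 ^ 42 ^ 230 = 18

18


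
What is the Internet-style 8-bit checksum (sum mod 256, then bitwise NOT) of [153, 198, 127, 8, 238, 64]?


Sum = 788 mod 256 = 20
Complement = 235

235


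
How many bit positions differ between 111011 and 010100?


XOR: 101111
Count of 1s: 5

5


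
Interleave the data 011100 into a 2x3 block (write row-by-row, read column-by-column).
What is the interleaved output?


Matrix:
  011
  100
Read columns: 011010

011010


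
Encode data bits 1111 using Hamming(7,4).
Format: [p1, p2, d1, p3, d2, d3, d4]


Parity bits: p1=1, p2=1, p3=1

1111111


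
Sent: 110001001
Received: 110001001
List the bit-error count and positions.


XOR: 000000000

0 errors (received matches sent)


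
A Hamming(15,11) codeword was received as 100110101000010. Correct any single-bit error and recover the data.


Syndrome = 0: no error detected

Data: 01011000010 (no errors)


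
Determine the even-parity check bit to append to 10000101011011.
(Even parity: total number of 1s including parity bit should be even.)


Number of 1s in data: 7
Parity bit: 1

1


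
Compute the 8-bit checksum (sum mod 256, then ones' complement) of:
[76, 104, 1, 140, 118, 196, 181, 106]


Sum = 922 mod 256 = 154
Complement = 101

101


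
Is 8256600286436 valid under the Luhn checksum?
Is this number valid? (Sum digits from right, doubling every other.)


Luhn sum = 57
57 mod 10 = 7

Invalid (Luhn sum mod 10 = 7)


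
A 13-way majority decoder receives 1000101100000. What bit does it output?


Ones: 4 out of 13
Threshold: 7

0 (4/13 voted 1)


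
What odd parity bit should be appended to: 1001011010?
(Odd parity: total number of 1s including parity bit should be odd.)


Number of 1s in data: 5
Parity bit: 0

0


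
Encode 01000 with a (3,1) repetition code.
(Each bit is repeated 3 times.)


Each bit -> 3 copies

000111000000000


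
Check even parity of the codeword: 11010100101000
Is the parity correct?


Number of 1s: 6

Yes, parity is correct (6 ones)


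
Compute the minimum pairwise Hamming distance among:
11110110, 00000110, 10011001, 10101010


Comparing all pairs, minimum distance: 4
Can detect 3 errors, correct 1 errors

4


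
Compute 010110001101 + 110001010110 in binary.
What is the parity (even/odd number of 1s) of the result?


010110001101 = 1421
110001010110 = 3158
Sum = 4579 = 1000111100011
1s count = 7

odd parity (7 ones in 1000111100011)


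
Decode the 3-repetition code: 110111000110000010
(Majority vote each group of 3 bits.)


Groups: 110, 111, 000, 110, 000, 010
Majority votes: 110100

110100


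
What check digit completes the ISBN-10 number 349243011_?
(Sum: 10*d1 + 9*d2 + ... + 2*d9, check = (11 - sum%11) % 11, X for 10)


Weighted sum: 196
196 mod 11 = 9

Check digit: 2


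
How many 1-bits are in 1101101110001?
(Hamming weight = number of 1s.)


Counting 1s in 1101101110001

8


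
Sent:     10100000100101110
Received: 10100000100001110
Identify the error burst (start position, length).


XOR: 00000000000100000

Burst at position 11, length 1


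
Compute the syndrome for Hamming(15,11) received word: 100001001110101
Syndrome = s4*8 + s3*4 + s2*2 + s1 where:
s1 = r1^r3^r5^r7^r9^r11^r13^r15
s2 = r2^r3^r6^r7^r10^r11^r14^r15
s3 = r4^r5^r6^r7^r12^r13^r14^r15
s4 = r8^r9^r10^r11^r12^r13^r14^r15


s1=1, s2=0, s3=1, s4=1

Syndrome = 13 (error at position 13)


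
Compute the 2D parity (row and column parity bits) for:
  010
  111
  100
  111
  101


Row parities: 11110
Column parities: 011

Row P: 11110, Col P: 011, Corner: 0


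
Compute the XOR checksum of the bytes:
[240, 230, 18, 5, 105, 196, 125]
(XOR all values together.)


XOR chain: 240 ^ 230 ^ 18 ^ 5 ^ 105 ^ 196 ^ 125 = 209

209


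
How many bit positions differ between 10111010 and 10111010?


XOR: 00000000
Count of 1s: 0

0


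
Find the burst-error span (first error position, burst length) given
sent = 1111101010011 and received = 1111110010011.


XOR: 0000011000000

Burst at position 5, length 2


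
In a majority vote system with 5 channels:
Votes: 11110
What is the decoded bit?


Ones: 4 out of 5
Threshold: 3

1 (4/5 voted 1)


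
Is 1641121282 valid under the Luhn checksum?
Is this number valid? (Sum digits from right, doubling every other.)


Luhn sum = 34
34 mod 10 = 4

Invalid (Luhn sum mod 10 = 4)


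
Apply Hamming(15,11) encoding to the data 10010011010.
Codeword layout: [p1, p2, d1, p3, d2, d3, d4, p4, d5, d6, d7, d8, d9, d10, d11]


Parity bits: p1=1, p2=0, p3=1, p4=1

101100110011010


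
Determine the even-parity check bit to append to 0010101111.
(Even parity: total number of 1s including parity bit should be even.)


Number of 1s in data: 6
Parity bit: 0

0


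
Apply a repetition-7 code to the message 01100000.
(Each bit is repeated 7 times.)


Each bit -> 7 copies

00000001111111111111100000000000000000000000000000000000


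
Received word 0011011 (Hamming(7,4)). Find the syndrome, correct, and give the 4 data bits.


Syndrome = 6: error at position 6

Data: 1001 (corrected bit 6)


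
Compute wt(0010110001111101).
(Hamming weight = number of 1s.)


Counting 1s in 0010110001111101

9


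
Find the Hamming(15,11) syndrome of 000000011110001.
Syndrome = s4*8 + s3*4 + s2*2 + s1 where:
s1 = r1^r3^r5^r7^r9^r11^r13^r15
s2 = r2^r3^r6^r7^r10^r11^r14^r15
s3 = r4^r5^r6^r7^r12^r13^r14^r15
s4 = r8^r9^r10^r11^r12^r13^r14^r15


s1=1, s2=1, s3=1, s4=1

Syndrome = 15 (error at position 15)


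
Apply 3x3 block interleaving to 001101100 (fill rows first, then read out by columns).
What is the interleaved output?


Matrix:
  001
  101
  100
Read columns: 011000110

011000110


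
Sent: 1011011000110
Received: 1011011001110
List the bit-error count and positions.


XOR: 0000000001000

1 error(s) at position(s): 9


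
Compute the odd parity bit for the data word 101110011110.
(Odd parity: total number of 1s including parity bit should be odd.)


Number of 1s in data: 8
Parity bit: 1

1


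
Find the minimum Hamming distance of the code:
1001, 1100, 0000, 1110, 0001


Comparing all pairs, minimum distance: 1
Can detect 0 errors, correct 0 errors

1


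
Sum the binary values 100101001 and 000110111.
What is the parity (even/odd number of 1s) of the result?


100101001 = 297
000110111 = 55
Sum = 352 = 101100000
1s count = 3

odd parity (3 ones in 101100000)


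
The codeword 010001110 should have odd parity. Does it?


Number of 1s: 4

No, parity error (4 ones)


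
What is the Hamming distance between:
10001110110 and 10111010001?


XOR: 00110100111
Count of 1s: 6

6


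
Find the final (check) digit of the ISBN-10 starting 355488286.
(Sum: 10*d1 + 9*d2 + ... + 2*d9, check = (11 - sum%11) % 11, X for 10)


Weighted sum: 275
275 mod 11 = 0

Check digit: 0


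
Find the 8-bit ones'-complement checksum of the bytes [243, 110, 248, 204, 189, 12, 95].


Sum = 1101 mod 256 = 77
Complement = 178

178


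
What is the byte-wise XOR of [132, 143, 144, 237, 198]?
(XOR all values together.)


XOR chain: 132 ^ 143 ^ 144 ^ 237 ^ 198 = 176

176


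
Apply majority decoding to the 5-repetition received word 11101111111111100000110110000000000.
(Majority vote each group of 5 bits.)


Groups: 11101, 11111, 11111, 00000, 11011, 00000, 00000
Majority votes: 1110100

1110100


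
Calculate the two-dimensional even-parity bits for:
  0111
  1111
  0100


Row parities: 101
Column parities: 1100

Row P: 101, Col P: 1100, Corner: 0


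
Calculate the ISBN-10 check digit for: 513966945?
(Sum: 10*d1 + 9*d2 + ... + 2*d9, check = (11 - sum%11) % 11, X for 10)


Weighted sum: 270
270 mod 11 = 6

Check digit: 5


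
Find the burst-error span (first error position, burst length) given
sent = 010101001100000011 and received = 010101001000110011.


XOR: 000000000100110000

Burst at position 9, length 5


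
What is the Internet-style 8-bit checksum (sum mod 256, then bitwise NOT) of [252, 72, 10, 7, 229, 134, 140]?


Sum = 844 mod 256 = 76
Complement = 179

179


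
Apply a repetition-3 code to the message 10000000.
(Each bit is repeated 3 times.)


Each bit -> 3 copies

111000000000000000000000


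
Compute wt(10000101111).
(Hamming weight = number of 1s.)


Counting 1s in 10000101111

6


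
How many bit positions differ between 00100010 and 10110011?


XOR: 10010001
Count of 1s: 3

3


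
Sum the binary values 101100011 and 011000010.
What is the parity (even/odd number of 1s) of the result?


101100011 = 355
011000010 = 194
Sum = 549 = 1000100101
1s count = 4

even parity (4 ones in 1000100101)


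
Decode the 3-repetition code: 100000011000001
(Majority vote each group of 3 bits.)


Groups: 100, 000, 011, 000, 001
Majority votes: 00100

00100


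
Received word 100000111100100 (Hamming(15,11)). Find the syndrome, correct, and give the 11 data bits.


Syndrome = 0: no error detected

Data: 00011100100 (no errors)


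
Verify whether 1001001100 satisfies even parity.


Number of 1s: 4

Yes, parity is correct (4 ones)


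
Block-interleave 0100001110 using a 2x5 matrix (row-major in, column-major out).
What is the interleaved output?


Matrix:
  01000
  01110
Read columns: 0011010100

0011010100


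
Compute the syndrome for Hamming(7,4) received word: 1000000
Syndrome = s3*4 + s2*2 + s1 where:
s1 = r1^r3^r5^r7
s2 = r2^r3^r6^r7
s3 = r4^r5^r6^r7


s1=1, s2=0, s3=0

Syndrome = 1 (error at position 1)


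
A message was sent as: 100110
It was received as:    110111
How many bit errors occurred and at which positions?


XOR: 010001

2 error(s) at position(s): 1, 5


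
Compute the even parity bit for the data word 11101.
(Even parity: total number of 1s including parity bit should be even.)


Number of 1s in data: 4
Parity bit: 0

0


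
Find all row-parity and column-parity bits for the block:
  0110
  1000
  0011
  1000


Row parities: 0101
Column parities: 0101

Row P: 0101, Col P: 0101, Corner: 0


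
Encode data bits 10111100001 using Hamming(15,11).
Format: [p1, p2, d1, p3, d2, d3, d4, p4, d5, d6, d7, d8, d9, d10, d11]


Parity bits: p1=0, p2=1, p3=1, p4=1

011101111100001


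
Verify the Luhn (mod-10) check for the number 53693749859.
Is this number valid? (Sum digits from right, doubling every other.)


Luhn sum = 65
65 mod 10 = 5

Invalid (Luhn sum mod 10 = 5)


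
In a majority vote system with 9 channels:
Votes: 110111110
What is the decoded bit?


Ones: 7 out of 9
Threshold: 5

1 (7/9 voted 1)


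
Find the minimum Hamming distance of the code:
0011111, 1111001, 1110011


Comparing all pairs, minimum distance: 2
Can detect 1 errors, correct 0 errors

2


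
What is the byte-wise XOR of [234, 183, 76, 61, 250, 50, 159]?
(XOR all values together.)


XOR chain: 234 ^ 183 ^ 76 ^ 61 ^ 250 ^ 50 ^ 159 = 123

123


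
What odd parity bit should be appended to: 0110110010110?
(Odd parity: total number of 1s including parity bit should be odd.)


Number of 1s in data: 7
Parity bit: 0

0


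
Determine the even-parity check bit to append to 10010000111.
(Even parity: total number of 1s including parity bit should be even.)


Number of 1s in data: 5
Parity bit: 1

1


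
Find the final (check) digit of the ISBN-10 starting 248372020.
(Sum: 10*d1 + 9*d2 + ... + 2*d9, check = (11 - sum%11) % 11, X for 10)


Weighted sum: 199
199 mod 11 = 1

Check digit: X


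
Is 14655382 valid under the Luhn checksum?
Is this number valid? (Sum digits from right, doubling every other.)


Luhn sum = 27
27 mod 10 = 7

Invalid (Luhn sum mod 10 = 7)


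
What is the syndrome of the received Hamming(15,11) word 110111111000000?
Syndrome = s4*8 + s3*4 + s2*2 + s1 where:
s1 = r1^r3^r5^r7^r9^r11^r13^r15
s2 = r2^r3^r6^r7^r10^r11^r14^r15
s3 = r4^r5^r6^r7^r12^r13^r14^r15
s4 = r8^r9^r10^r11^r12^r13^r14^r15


s1=0, s2=1, s3=0, s4=0

Syndrome = 2 (error at position 2)


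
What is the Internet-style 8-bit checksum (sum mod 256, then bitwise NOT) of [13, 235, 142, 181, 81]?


Sum = 652 mod 256 = 140
Complement = 115

115


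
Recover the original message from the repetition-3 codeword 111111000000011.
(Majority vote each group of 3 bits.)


Groups: 111, 111, 000, 000, 011
Majority votes: 11001

11001


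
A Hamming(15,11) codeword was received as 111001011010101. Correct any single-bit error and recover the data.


Syndrome = 14: error at position 14

Data: 10101010111 (corrected bit 14)


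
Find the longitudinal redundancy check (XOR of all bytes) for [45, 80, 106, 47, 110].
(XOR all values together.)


XOR chain: 45 ^ 80 ^ 106 ^ 47 ^ 110 = 86

86


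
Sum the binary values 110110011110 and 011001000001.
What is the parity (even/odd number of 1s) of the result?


110110011110 = 3486
011001000001 = 1601
Sum = 5087 = 1001111011111
1s count = 10

even parity (10 ones in 1001111011111)


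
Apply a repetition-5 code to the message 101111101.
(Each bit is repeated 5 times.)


Each bit -> 5 copies

111110000011111111111111111111111110000011111


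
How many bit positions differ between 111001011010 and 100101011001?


XOR: 011100000011
Count of 1s: 5

5


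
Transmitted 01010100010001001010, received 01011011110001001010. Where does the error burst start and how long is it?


XOR: 00001111100000000000

Burst at position 4, length 5


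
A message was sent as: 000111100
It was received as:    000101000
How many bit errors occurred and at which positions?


XOR: 000010100

2 error(s) at position(s): 4, 6


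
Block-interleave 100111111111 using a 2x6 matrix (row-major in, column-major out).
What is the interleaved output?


Matrix:
  100111
  111111
Read columns: 110101111111

110101111111


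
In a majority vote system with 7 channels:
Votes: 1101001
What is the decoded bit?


Ones: 4 out of 7
Threshold: 4

1 (4/7 voted 1)


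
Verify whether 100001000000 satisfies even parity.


Number of 1s: 2

Yes, parity is correct (2 ones)


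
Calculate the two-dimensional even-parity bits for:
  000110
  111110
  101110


Row parities: 010
Column parities: 010110

Row P: 010, Col P: 010110, Corner: 1


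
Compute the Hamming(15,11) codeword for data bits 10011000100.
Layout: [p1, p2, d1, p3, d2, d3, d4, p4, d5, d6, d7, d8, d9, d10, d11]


Parity bits: p1=0, p2=0, p3=0, p4=0

001000101000100


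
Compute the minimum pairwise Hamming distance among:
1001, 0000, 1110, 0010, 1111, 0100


Comparing all pairs, minimum distance: 1
Can detect 0 errors, correct 0 errors

1


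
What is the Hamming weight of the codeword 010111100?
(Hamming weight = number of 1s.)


Counting 1s in 010111100

5


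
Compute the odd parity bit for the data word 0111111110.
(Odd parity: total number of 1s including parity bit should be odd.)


Number of 1s in data: 8
Parity bit: 1

1


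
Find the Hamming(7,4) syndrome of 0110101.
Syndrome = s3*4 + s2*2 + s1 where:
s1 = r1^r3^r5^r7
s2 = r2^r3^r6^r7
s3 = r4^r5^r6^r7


s1=1, s2=1, s3=0

Syndrome = 3 (error at position 3)


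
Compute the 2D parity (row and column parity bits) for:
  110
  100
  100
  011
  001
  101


Row parities: 011010
Column parities: 001

Row P: 011010, Col P: 001, Corner: 1


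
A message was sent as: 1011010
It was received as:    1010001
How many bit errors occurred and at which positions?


XOR: 0001011

3 error(s) at position(s): 3, 5, 6


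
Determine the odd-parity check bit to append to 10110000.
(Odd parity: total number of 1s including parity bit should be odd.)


Number of 1s in data: 3
Parity bit: 0

0


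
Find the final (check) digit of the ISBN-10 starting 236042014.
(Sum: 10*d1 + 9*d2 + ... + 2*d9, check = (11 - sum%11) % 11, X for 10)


Weighted sum: 140
140 mod 11 = 8

Check digit: 3


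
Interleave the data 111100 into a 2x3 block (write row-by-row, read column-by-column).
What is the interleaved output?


Matrix:
  111
  100
Read columns: 111010

111010


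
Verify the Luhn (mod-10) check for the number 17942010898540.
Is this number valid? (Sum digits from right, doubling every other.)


Luhn sum = 64
64 mod 10 = 4

Invalid (Luhn sum mod 10 = 4)


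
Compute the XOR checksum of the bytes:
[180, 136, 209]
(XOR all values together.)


XOR chain: 180 ^ 136 ^ 209 = 237

237


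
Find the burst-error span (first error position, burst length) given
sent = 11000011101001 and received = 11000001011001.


XOR: 00000010110000

Burst at position 6, length 4


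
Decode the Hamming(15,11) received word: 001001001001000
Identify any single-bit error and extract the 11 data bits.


Syndrome = 0: no error detected

Data: 10101001000 (no errors)


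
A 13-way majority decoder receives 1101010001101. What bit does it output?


Ones: 7 out of 13
Threshold: 7

1 (7/13 voted 1)


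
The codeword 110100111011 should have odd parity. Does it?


Number of 1s: 8

No, parity error (8 ones)


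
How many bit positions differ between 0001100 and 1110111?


XOR: 1111011
Count of 1s: 6

6


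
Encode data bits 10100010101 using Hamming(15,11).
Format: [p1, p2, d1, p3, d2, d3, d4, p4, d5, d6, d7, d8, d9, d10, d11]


Parity bits: p1=0, p2=0, p3=1, p4=1

001101010010101


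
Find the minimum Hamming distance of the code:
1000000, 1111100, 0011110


Comparing all pairs, minimum distance: 3
Can detect 2 errors, correct 1 errors

3


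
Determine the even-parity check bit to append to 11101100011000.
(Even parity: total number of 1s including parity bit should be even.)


Number of 1s in data: 7
Parity bit: 1

1


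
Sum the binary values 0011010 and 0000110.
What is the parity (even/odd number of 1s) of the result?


0011010 = 26
0000110 = 6
Sum = 32 = 100000
1s count = 1

odd parity (1 ones in 100000)


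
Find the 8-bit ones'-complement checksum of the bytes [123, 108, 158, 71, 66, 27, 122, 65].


Sum = 740 mod 256 = 228
Complement = 27

27


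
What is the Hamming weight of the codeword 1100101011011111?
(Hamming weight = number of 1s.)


Counting 1s in 1100101011011111

11


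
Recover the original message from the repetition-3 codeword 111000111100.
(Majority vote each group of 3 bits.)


Groups: 111, 000, 111, 100
Majority votes: 1010

1010


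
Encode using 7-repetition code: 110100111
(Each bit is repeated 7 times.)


Each bit -> 7 copies

111111111111110000000111111100000000000000111111111111111111111


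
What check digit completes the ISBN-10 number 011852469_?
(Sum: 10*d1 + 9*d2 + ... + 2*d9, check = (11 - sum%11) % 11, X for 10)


Weighted sum: 165
165 mod 11 = 0

Check digit: 0


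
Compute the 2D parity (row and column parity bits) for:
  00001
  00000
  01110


Row parities: 101
Column parities: 01111

Row P: 101, Col P: 01111, Corner: 0


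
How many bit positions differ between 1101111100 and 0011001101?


XOR: 1110110001
Count of 1s: 6

6


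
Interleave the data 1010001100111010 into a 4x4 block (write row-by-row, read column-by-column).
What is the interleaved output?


Matrix:
  1010
  0011
  0011
  1010
Read columns: 1001000011110110

1001000011110110


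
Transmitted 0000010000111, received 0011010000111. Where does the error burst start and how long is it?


XOR: 0011000000000

Burst at position 2, length 2


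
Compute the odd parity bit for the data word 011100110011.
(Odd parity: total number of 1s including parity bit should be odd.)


Number of 1s in data: 7
Parity bit: 0

0


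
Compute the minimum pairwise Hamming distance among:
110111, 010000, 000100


Comparing all pairs, minimum distance: 2
Can detect 1 errors, correct 0 errors

2


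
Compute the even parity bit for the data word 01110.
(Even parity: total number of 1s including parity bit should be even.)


Number of 1s in data: 3
Parity bit: 1

1


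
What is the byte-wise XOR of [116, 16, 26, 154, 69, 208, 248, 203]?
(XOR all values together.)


XOR chain: 116 ^ 16 ^ 26 ^ 154 ^ 69 ^ 208 ^ 248 ^ 203 = 66

66


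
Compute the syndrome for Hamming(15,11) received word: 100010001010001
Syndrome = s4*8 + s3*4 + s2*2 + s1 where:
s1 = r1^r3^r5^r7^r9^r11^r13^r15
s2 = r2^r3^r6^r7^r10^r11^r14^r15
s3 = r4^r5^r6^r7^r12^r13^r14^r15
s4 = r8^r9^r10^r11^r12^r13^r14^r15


s1=1, s2=0, s3=0, s4=1

Syndrome = 9 (error at position 9)


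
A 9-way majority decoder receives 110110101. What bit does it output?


Ones: 6 out of 9
Threshold: 5

1 (6/9 voted 1)


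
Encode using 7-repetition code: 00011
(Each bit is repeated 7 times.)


Each bit -> 7 copies

00000000000000000000011111111111111


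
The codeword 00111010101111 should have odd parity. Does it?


Number of 1s: 9

Yes, parity is correct (9 ones)


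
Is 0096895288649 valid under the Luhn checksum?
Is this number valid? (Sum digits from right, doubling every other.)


Luhn sum = 76
76 mod 10 = 6

Invalid (Luhn sum mod 10 = 6)


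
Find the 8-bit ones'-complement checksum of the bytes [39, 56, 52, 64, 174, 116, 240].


Sum = 741 mod 256 = 229
Complement = 26

26


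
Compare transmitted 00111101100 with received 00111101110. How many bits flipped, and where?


XOR: 00000000010

1 error(s) at position(s): 9


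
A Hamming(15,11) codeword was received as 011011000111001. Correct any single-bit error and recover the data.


Syndrome = 0: no error detected

Data: 11100111001 (no errors)


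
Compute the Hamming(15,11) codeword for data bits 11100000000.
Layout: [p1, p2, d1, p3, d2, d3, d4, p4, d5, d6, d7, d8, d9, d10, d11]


Parity bits: p1=0, p2=0, p3=0, p4=0

001011000000000


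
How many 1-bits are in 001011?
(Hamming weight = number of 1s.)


Counting 1s in 001011

3


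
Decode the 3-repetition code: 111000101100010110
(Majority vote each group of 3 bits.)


Groups: 111, 000, 101, 100, 010, 110
Majority votes: 101001

101001


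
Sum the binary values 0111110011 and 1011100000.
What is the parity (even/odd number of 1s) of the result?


0111110011 = 499
1011100000 = 736
Sum = 1235 = 10011010011
1s count = 6

even parity (6 ones in 10011010011)


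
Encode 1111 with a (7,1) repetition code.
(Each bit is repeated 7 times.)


Each bit -> 7 copies

1111111111111111111111111111


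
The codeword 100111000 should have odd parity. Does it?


Number of 1s: 4

No, parity error (4 ones)


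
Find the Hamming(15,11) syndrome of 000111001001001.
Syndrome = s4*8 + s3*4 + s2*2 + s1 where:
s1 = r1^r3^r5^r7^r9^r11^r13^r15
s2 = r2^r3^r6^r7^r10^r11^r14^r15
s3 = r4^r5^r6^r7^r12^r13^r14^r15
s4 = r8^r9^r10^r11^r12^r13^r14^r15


s1=1, s2=0, s3=1, s4=1

Syndrome = 13 (error at position 13)


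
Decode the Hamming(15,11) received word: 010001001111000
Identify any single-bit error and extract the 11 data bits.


Syndrome = 0: no error detected

Data: 00101111000 (no errors)


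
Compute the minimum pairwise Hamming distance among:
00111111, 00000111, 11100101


Comparing all pairs, minimum distance: 3
Can detect 2 errors, correct 1 errors

3


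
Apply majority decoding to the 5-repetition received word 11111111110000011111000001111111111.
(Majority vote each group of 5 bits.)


Groups: 11111, 11111, 00000, 11111, 00000, 11111, 11111
Majority votes: 1101011

1101011


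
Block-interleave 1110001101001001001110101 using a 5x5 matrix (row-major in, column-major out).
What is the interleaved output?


Matrix:
  11100
  01101
  00100
  10011
  10101
Read columns: 1001111000111010001001011

1001111000111010001001011


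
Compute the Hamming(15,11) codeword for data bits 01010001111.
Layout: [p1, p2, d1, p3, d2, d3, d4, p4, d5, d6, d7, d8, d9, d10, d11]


Parity bits: p1=0, p2=1, p3=0, p4=0

010010100001111


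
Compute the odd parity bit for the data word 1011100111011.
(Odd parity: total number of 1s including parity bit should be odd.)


Number of 1s in data: 9
Parity bit: 0

0


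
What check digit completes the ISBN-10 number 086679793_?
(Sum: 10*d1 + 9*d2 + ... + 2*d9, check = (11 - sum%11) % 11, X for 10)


Weighted sum: 310
310 mod 11 = 2

Check digit: 9


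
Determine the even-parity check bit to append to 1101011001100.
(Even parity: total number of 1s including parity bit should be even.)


Number of 1s in data: 7
Parity bit: 1

1


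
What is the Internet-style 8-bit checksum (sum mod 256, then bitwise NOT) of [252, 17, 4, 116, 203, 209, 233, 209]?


Sum = 1243 mod 256 = 219
Complement = 36

36


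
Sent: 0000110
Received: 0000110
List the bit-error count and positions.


XOR: 0000000

0 errors (received matches sent)


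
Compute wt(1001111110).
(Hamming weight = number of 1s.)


Counting 1s in 1001111110

7


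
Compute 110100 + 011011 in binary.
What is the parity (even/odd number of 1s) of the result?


110100 = 52
011011 = 27
Sum = 79 = 1001111
1s count = 5

odd parity (5 ones in 1001111)


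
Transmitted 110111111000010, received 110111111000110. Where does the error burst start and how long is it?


XOR: 000000000000100

Burst at position 12, length 1


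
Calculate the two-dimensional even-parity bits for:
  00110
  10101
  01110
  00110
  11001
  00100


Row parities: 011011
Column parities: 00110

Row P: 011011, Col P: 00110, Corner: 0


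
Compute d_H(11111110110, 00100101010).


XOR: 11011011100
Count of 1s: 7

7


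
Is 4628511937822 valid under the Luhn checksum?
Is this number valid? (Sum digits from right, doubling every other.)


Luhn sum = 55
55 mod 10 = 5

Invalid (Luhn sum mod 10 = 5)


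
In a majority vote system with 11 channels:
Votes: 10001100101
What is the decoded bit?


Ones: 5 out of 11
Threshold: 6

0 (5/11 voted 1)


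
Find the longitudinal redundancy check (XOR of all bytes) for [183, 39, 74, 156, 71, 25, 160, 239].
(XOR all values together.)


XOR chain: 183 ^ 39 ^ 74 ^ 156 ^ 71 ^ 25 ^ 160 ^ 239 = 87

87
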